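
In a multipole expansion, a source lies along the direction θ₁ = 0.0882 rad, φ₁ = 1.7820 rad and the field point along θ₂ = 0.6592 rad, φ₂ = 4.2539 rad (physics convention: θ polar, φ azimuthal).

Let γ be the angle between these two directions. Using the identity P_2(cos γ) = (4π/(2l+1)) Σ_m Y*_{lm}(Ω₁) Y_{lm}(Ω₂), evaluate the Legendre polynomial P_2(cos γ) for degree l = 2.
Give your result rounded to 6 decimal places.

Addition theorem: P_2(cos γ) = (4π/5) Σ_m Y*_{lm}(Ω₁) Y_{lm}(Ω₂), m = −2…2:
  term(m=-2) = +0.000100+0.000423i   from Y*(Ω₁)=-0.002734-0.001229i, Y(Ω₂)=-0.088135-0.115022i
  term(m=-1) = -0.019878-0.015739i   from Y*(Ω₁)=-0.014210+0.066280i, Y(Ω₂)=-0.165546+0.335406i
  term(m=+0) = +0.171969+0.000000i   from Y*(Ω₁)=+0.623442-0.000000i, Y(Ω₂)=+0.275838+0.000000i
  term(m=+1) = -0.019878+0.015739i   from Y*(Ω₁)=+0.014210+0.066280i, Y(Ω₂)=+0.165546+0.335406i
  term(m=+2) = +0.000100-0.000423i   from Y*(Ω₁)=-0.002734+0.001229i, Y(Ω₂)=-0.088135+0.115022i
Total Σ_m = +0.132412+0.000000i. Multiply by 2.513274: +0.332787+0.000000i. P_2(cos γ) = 0.332787

0.332787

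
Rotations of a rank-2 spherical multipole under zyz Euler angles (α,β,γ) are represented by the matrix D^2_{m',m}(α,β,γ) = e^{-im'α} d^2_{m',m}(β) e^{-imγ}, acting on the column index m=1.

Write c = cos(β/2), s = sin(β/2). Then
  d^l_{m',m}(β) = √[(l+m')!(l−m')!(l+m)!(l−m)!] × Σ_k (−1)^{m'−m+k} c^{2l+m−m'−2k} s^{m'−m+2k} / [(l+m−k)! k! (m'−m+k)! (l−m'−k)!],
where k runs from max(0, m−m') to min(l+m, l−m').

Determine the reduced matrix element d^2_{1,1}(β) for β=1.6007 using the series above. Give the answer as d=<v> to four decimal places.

d=-0.5141

d^2_{1,1}(β=1.6007) via the finite sum:
With c≡cos(β/2)=0.696456 and s≡sin(β/2)=0.717600, N=[6·1·6·1]^{1/2}=6.000000
The bounds max(0,m−m')=0 and min(l+m,l−m')=1 give 2 terms
  k=0: (−1)^0·6.0000/(6)·0.6965^4·0.7176^0 = +0.235274
  k=1: (−1)^1·6.0000/(2)·0.6965^2·0.7176^2 = -0.749330
d^2_{1,1}(1.6007) = +0.235274 -0.749330 = -0.514056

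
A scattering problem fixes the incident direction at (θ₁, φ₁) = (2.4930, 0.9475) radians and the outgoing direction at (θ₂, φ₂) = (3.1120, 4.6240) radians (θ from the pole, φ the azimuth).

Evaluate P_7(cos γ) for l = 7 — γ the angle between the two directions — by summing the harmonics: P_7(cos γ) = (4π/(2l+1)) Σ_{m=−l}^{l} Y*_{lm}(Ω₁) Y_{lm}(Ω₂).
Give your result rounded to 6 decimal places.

-0.163823

Expand P_7 via completeness: Σ_{m} conj(Y_{7,m}) at Ω₁ times Y_{7,m} at Ω₂ —
  [-7]  conj(Y_{7,-7})(Ω₁) = (0.013789, 0.005023) ; Y_{7,-7}(Ω₂) = (0.000000, -0.000000) ; Δ = (0.000000, -0.000000)
  [-6]  conj(Y_{7,-6})(Ω₁) = (-0.059864, 0.040796) ; Y_{7,-6}(Ω₂) = (0.000000, 0.000000) ; Δ = (-0.000000, 0.000000)
  [-5]  conj(Y_{7,-5})(Ω₁) = (0.005377, -0.214084) ; Y_{7,-5}(Ω₂) = (-0.000000, 0.000000) ; Δ = (0.000000, 0.000000)
  [-4]  conj(Y_{7,-4})(Ω₁) = (0.326242, 0.247192) ; Y_{7,-4}(Ω₂) = (-0.000005, -0.000002) ; Δ = (-0.000001, -0.000002)
  [-3]  conj(Y_{7,-3})(Ω₁) = (-0.437245, 0.134821) ; Y_{7,-3}(Ω₂) = (0.000060, -0.000221) ; Δ = (0.000004, 0.000105)
  [-2]  conj(Y_{7,-2})(Ω₁) = (0.040853, -0.121564) ; Y_{7,-2}(Ω₂) = (0.006449, 0.001152) ; Δ = (0.000403, -0.000737)
  [-1]  conj(Y_{7,-1})(Ω₁) = (-0.203244, -0.282716) ; Y_{7,-1}(Ω₂) = (-0.010614, 0.119772) ; Δ = (0.036019, -0.021342)
  [+0]  conj(Y_{7,0})(Ω₁) = (0.248703, -0.000000) ; Y_{7,0}(Ω₂) = (-1.079194, 0.000000) ; Δ = (-0.268399, 0.000000)
  [+1]  conj(Y_{7,1})(Ω₁) = (0.203244, -0.282716) ; Y_{7,1}(Ω₂) = (0.010614, 0.119772) ; Δ = (0.036019, 0.021342)
  [+2]  conj(Y_{7,2})(Ω₁) = (0.040853, 0.121564) ; Y_{7,2}(Ω₂) = (0.006449, -0.001152) ; Δ = (0.000403, 0.000737)
  [+3]  conj(Y_{7,3})(Ω₁) = (0.437245, 0.134821) ; Y_{7,3}(Ω₂) = (-0.000060, -0.000221) ; Δ = (0.000004, -0.000105)
  [+4]  conj(Y_{7,4})(Ω₁) = (0.326242, -0.247192) ; Y_{7,4}(Ω₂) = (-0.000005, 0.000002) ; Δ = (-0.000001, 0.000002)
  [+5]  conj(Y_{7,5})(Ω₁) = (-0.005377, -0.214084) ; Y_{7,5}(Ω₂) = (0.000000, 0.000000) ; Δ = (0.000000, -0.000000)
  [+6]  conj(Y_{7,6})(Ω₁) = (-0.059864, -0.040796) ; Y_{7,6}(Ω₂) = (0.000000, -0.000000) ; Δ = (-0.000000, -0.000000)
  [+7]  conj(Y_{7,7})(Ω₁) = (-0.013789, 0.005023) ; Y_{7,7}(Ω₂) = (-0.000000, -0.000000) ; Δ = (0.000000, 0.000000)
Accumulated sum (-0.195550, 0.000000); after 4π/(2l+1) scaling, (-0.163823, 0.000000) ⇒ P_7 = -0.163823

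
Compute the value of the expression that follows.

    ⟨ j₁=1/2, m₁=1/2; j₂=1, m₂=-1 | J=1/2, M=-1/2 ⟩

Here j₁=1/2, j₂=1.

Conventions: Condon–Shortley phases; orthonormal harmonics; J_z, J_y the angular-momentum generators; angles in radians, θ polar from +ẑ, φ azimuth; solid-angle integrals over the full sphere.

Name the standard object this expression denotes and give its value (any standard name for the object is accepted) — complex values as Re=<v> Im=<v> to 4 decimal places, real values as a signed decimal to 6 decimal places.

Clebsch–Gordan coefficient, +√(2/3) ≈ +0.816497

This is a Clebsch–Gordan (vector-coupling) coefficient.
j₁+j₂−J=1  J+j₁−j₂=0  J−j₁+j₂=1  j₁+j₂+J+1=3
(j₁±m₁, j₂±m₂, J±M) = (1,0,0,2,0,1)
P² = 2/3
sum k=0..0:
  [0] +1/1 = 1
S = 1
C² = P²·S² = 2/3 ; C = +0.816497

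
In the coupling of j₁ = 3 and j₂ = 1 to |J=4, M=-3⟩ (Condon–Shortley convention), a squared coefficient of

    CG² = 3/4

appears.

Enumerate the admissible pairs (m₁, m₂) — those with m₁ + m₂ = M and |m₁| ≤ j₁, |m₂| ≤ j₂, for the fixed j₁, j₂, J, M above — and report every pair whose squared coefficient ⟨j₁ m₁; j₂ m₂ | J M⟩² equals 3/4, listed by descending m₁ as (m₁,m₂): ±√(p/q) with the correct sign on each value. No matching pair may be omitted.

Admissible pairs with m₁+m₂ = M = -3: (-3,0), (-2,-1)
  (m₁,m₂)=(-2,-1): CG² = 3/4, CG = +√(3/4)   ← matches the target
  (m₁,m₂)=(-3,0): CG² = 1/4, CG = +√(1/4)
Pairs with CG² = 3/4: (-2,-1): +√(3/4)

(-2,-1): +√(3/4)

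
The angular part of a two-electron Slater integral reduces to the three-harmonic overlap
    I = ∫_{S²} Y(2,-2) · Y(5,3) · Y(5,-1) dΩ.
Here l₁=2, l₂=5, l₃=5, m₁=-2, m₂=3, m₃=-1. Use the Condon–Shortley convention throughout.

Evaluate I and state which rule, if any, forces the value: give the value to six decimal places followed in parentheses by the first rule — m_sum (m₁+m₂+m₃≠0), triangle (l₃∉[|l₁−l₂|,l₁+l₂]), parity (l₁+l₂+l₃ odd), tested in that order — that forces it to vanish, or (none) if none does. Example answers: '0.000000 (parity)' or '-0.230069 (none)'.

0.171169 (none)

Rules hold: Σm=0, L=12 even, 3≤5≤7.
N = 5·11·11 = 605
Δ = 2!·2!·8!/13! = 1/38610
Racah Σ t=0..2: t=0:+1/2880 t=1:−1/576 t=2:+1/2880 = -1/960
⇒ 3j(2 5 5; 0 0 0)² = 10/429, sgn +1
Racah Σ t=2..2: t=2:+1/5760 = 1/5760
⇒ 3j(2 5 5; -2 3 -1)² = 56/2145, sgn +1
4πI² = N·(3j₀)²·(3jₘ)² = 560/1521
I = +1·√(0.368179/4π) = 0.17116875
No selection rule forces the value: the integral is nonzero (none).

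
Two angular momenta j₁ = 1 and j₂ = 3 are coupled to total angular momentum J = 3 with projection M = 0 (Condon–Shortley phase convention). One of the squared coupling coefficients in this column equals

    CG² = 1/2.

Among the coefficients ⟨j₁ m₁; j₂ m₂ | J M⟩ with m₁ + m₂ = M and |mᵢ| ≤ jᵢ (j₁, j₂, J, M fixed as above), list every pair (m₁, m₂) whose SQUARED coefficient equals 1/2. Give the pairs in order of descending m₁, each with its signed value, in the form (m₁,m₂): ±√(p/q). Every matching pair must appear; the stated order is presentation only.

Admissible pairs with m₁+m₂ = M = 0: (-1,1), (0,0), (1,-1)
  (m₁,m₂)=(1,-1): CG² = 1/2, CG = +√(1/2)   ← matches the target
  (m₁,m₂)=(0,0): CG² = 0/1, CG = 0
  (m₁,m₂)=(-1,1): CG² = 1/2, CG = −√(1/2)   ← matches the target
Pairs with CG² = 1/2: (1,-1): +√(1/2); (-1,1): −√(1/2)

(1,-1): +√(1/2); (-1,1): −√(1/2)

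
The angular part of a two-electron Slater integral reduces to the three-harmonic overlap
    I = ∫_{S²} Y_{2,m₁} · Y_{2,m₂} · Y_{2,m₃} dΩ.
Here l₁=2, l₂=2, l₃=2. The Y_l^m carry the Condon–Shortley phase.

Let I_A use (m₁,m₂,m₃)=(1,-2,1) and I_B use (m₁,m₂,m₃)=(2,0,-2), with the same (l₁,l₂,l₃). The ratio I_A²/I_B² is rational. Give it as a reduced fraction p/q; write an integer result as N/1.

l's match ⇒ only the (l;m) 3-j factors differ between A and B.
A: triangle coeff Δ(2,2,2) = 1/630; Σ_t [0,0]: t=0:+1/4 = 1/4; (3j)²=3/35 [(2 2 2; 1 -2 1)], sign=-1
B: triangle coeff Δ(2,2,2) = 1/630; Σ_t [0,0]: t=0:+1/8 = 1/8; (3j)²=2/35 [(2 2 2; 2 0 -2)], sign=+1
I_A²/I_B² = (3/35)/(2/35) = 3/2

3/2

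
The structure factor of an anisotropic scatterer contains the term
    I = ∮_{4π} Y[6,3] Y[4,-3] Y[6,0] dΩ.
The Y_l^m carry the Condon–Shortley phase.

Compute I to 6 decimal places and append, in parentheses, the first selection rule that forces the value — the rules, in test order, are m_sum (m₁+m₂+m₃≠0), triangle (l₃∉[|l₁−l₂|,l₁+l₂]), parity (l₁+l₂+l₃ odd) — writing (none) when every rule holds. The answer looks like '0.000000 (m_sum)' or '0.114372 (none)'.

Checks pass: Σm=0; 16 even; l₃=6∈[2,10].
(2·6+1)(2·4+1)(2·6+1) = 1521
Δ: 4! 8! 4! / 17! → 1/15315300
sum: t=0:+1/829440 t=1:−1/25920 t=2:+1/9216 t=3:−1/25920 t=4:+1/829440 = 7/207360
3j²(6 4 6; 0 0 0) = Δ·Π!·Σ² = 28/2431  (sign +1)
sum: t=0:+1/103680 t=1:−1/207360 = 1/207360
3j²(6 4 6; 3 -3 0) = Δ·Π!·Σ² = 21/2431  (sign +1)
combine: 4πI² = 1521·28/2431·21/2431 = 5292/34969
take √, sign +1: I = 0.10973960
No selection rule forces the value: the integral is nonzero (none).

0.109740 (none)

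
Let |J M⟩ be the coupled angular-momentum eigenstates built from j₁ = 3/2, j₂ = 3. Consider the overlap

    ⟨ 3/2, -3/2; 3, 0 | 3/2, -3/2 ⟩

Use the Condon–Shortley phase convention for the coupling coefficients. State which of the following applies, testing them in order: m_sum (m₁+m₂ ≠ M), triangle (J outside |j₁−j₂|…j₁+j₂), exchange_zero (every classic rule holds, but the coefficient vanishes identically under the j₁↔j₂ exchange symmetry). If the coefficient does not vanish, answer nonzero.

nonzero

m-sum: m₁+m₂ = -3/2+0 = -3/2, M = -3/2  ✓
triangle: |j₁−j₂| = 3/2 ≤ J = 3/2 ≤ j₁+j₂ = 9/2  ✓
exchange: j₁≠j₂ or m₁≠m₂ — the exchange symmetry imposes no constraint here
value check: CG = −√(1/35) = -0.169031 ≠ 0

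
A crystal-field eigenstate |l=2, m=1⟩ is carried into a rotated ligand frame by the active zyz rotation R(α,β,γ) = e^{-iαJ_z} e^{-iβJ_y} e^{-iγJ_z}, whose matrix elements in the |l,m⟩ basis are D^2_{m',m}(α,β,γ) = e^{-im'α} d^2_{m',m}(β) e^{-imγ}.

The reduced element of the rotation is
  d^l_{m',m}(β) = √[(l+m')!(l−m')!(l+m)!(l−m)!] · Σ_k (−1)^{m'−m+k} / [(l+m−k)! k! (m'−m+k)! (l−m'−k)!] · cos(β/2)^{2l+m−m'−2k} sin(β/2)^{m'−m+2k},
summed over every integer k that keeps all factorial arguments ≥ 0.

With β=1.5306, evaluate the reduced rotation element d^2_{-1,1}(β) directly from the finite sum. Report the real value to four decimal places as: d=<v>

d^2_{-1,1}(β=1.5306) via the finite sum:
With c≡cos(β/2)=0.721175 and s≡sin(β/2)=0.692753, N=[1·6·6·1]^{1/2}=6.000000
k: max(0,(1)−(-1))=2 … min(2+(1),2−(-1))=3
  k=2: (−1)^0·6.0000/(2)·0.7212^2·0.6928^2 = +0.748789
  k=3: (−1)^1·6.0000/(6)·0.7212^0·0.6928^4 = -0.230311
d^2_{-1,1}(1.5306) = +0.748789 -0.230311 = +0.518478

d=0.5185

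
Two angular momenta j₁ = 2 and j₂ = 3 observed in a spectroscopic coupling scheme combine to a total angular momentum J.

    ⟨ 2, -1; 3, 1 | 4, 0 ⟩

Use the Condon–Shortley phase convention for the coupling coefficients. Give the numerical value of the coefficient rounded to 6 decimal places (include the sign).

-0.597614  (= −√(5/14))

j₁+j₂−J=1  J+j₁−j₂=3  J−j₁+j₂=5  j₁+j₂+J+1=10
(j₁±m₁, j₂±m₂, J±M) = (1,3,4,2,4,4)
P² = 10368/35
sum k=0..1:
  [0] +1/144 = 1/144
  [1] −1/24 = -1/24
S = -5/144
C² = P²·S² = 5/14 ; C = -0.597614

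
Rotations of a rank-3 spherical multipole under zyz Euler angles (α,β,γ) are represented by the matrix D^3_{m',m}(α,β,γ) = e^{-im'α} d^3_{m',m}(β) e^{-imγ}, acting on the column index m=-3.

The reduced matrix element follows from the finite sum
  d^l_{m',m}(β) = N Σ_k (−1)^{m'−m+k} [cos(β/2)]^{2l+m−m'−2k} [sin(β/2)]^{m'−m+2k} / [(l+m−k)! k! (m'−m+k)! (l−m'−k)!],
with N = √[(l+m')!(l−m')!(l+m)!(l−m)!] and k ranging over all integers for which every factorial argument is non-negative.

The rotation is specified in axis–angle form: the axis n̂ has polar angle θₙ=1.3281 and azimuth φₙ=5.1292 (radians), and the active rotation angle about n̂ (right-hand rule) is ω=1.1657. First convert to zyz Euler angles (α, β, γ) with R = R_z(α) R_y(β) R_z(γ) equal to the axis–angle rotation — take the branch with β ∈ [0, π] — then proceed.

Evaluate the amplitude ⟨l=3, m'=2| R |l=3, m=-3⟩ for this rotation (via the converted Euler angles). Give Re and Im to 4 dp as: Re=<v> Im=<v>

Re=-0.0314 Im=-0.0845

Axis–angle → zyz. n̂ = (sinθₙcosφₙ, sinθₙsinφₙ, cosθₙ) = (+0.392982, -0.887587, +0.240321), ω = 1.1657.
R = I cosω + sinω [n̂]ₓ + (1−cosω) n̂n̂ᵀ gives
  R = [+0.487678, -0.432209, -0.758528; +0.009531, +0.871436, -0.490416; +0.872971, +0.231935, +0.429100]
β = atan2(√(R₁₃²+R₂₃²), R₃₃) = 1.127300; α = atan2(R₂₃, R₁₃) mod 2π = 3.715529; γ = atan2(R₃₂, −R₃₁) mod 2π = 2.881907
First d^3_{2,-3}(β=1.1273), then the phase factors e^{-i(2)α} and e^{-i(-3)γ}:
c=cos(1.127300/2)=0.845311, s=sin(1.127300/2)=0.534275; N=√[120·1·1·720]=293.938769
Admissible k: 0..0 (factorial args all ≥0)
  k=0: (−1)^5·293.9388/(120)·0.8453^1·0.5343^5 = -0.090140
d^3_{2,-3}(1.1273) = -0.090140
Phases: e^{-i·(2)·3.7155}=+0.410428-0.911893i, e^{-i·(-3)·2.8819}=-0.711577+0.702609i ⇒ D=-0.031428-0.084484i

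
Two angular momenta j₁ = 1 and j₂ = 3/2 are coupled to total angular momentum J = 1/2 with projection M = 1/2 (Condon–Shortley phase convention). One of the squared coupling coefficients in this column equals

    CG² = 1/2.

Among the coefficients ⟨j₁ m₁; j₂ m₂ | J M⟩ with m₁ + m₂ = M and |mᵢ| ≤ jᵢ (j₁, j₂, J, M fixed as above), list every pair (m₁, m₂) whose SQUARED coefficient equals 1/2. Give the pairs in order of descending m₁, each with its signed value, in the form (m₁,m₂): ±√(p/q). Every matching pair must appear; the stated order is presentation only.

(-1,3/2): +√(1/2)

Admissible pairs with m₁+m₂ = M = 1/2: (-1,3/2), (0,1/2), (1,-1/2)
  (m₁,m₂)=(1,-1/2): CG² = 1/6, CG = +√(1/6)
  (m₁,m₂)=(0,1/2): CG² = 1/3, CG = −√(1/3)
  (m₁,m₂)=(-1,3/2): CG² = 1/2, CG = +√(1/2)   ← matches the target
Pairs with CG² = 1/2: (-1,3/2): +√(1/2)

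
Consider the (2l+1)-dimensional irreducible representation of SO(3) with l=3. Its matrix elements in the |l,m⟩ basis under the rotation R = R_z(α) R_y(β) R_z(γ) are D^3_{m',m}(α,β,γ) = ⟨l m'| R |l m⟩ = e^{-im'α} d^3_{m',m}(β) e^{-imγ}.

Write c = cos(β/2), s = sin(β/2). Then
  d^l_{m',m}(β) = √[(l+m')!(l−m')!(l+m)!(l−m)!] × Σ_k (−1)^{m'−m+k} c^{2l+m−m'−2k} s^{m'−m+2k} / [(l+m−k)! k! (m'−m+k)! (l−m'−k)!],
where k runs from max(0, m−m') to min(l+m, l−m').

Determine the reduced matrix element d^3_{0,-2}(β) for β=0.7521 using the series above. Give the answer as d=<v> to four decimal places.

d^3_{0,-2}(β=0.7521) via the finite sum:
c=cos(0.752100/2)=0.930123, s=sin(0.752100/2)=0.367249; N=√[6·6·1·120]=65.726707
k: max(0,(-2)−(0))=0 … min(3+(-2),3−(0))=1
  k=0: (−1)^2·65.7267/(12)·0.9301^4·0.3672^2 = +0.552896
  k=1: (−1)^3·65.7267/(12)·0.9301^2·0.3672^4 = -0.086196
d^3_{0,-2}(0.7521) = +0.552896 -0.086196 = +0.466700

d=0.4667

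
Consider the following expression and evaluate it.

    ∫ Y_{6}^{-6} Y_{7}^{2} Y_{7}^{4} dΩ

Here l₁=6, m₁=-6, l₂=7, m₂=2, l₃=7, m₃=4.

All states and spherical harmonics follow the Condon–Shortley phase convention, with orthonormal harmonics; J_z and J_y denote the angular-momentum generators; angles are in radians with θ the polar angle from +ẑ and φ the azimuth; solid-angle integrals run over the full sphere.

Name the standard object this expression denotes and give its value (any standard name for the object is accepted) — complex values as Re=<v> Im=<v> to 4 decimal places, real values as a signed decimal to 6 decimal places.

This is a Gaunt coefficient — the integral of a triple product of spherical harmonics over the sphere.
m-sum 0 ✓  L=20 even ✓  1≤7≤13 ✓
Π(2lᵢ+1) = 13×15×15 = 2925
triangle coeff Δ(6,7,7) = 1/2444321880
Σ_t [0,6]: t=0:+1/2612736000 t=1:−1/20736000 t=2:+1/1658880 t=3:−1/746496 t=4:+1/1658880 t=5:−1/20736000 t=6:+1/2612736000 = -1/4354560
(3j)²=1000/138567 [(6 7 7; 0 0 0)], sign=+1
Σ_t [6,6]: t=6:+1/373248000 = 1/373248000
(3j)²=308/20995 [(6 7 7; -6 2 4)], sign=-1
⇒ 4πI² = 420000/1356277
I = (-1)√(420000/1356277/(4π)) = -0.15698043

Gaunt coefficient, -0.156980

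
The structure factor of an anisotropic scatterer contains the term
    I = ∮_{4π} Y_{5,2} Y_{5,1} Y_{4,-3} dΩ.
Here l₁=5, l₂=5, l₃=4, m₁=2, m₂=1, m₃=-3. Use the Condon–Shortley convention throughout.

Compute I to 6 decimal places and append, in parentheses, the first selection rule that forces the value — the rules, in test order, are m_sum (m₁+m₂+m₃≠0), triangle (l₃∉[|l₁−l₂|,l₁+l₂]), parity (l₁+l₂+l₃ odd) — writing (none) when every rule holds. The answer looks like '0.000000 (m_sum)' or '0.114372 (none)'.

-0.048522 (none)

Checks pass: Σm=0; 14 even; l₃=4∈[0,10].
(2·5+1)(2·5+1)(2·4+1) = 1089
Δ: 6! 4! 4! / 15! → 1/3153150
sum: t=1:−1/69120 t=2:+1/1728 t=3:−1/576 t=4:+1/1728 t=5:−1/69120 = -7/11520
3j²(5 5 4; 0 0 0) = Δ·Π!·Σ² = 2/143  (sign -1)
sum: t=2:+1/6912 t=3:−1/5184 = -1/20736
3j²(5 5 4; 2 1 -3) = Δ·Π!·Σ² = 5/2574  (sign +1)
combine: 4πI² = 1089·2/143·5/2574 = 5/169
take √, sign -1: I = -0.04852178
No selection rule forces the value: the integral is nonzero (none).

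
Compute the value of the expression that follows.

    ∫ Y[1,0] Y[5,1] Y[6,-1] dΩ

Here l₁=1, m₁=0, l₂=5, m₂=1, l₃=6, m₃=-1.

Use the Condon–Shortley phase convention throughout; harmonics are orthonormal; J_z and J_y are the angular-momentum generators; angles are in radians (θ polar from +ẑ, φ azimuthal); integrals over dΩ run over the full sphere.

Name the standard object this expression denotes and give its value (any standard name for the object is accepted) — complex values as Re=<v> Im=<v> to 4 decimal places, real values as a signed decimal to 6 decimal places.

Gaunt coefficient, -0.241725

This is a Gaunt coefficient — the integral of a triple product of spherical harmonics over the sphere.
Rules hold: Σm=0, L=12 even, 4≤6≤6.
N = 3·11·13 = 429
Δ = 0!·2!·10!/13! = 1/858
Racah Σ t=0..0: t=0:+1/14400 = 1/14400
⇒ 3j(1 5 6; 0 0 0)² = 6/143, sgn +1
Racah Σ t=0..0: t=0:+1/17280 = 1/17280
⇒ 3j(1 5 6; 0 1 -1)² = 35/858, sgn -1
4πI² = N·(3j₀)²·(3jₘ)² = 105/143
I = -1·√(0.734266/4π) = -0.24172507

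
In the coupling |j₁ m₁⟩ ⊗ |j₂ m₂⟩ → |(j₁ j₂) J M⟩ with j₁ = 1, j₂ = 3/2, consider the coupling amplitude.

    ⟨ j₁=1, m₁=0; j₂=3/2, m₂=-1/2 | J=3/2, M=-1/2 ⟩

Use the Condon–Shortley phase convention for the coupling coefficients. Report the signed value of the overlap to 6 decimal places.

√[4·1!1!2!/5! · 1!1!1!2!1!2!] = √(4/15)
  +(−1)^0/∏(0,1,1,1,0,1)! = 1  (running 1)
  +(−1)^1/∏(1,0,0,0,1,2)! = -1/2  (running 1/2)
⟨..|..⟩ = √(4/15)·(1/2) = +0.258199

+0.258199  (= +√(1/15))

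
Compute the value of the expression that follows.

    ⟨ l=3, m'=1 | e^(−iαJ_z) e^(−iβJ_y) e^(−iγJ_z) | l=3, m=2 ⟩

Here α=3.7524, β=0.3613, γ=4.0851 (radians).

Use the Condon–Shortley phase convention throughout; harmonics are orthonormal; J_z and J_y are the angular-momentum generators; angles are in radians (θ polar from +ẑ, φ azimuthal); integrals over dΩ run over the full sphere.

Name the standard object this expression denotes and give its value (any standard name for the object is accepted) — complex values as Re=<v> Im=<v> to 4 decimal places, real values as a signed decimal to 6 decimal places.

Wigner D-matrix element, Re=0.3907 Im=0.2932

This is a Wigner D-matrix element — the rotation-matrix element ⟨l m'| R(α,β,γ) |l m⟩ in the angular-momentum basis.
Split into d^3_{1,2}(β=0.3613) × two z-phases.
c=cos(0.361300/2)=0.983727, s=sin(0.361300/2)=0.179669; N=√[24·2·120·1]=75.894664
k∈{1,2} keeps every argument non-negative
  k=1: (−1)^0·75.8947/(24)·0.9837^5·0.1797^1 = +0.523415
  k=2: (−1)^1·75.8947/(12)·0.9837^3·0.1797^3 = -0.034920
d^3_{1,2}(0.3613) = +0.523415 -0.034920 = +0.488495
Phases: e^{-i·(1)·3.7524}=-0.819185+0.573529i, e^{-i·(2)·4.0851}=-0.310975-0.950418i ⇒ D=+0.390717+0.293203i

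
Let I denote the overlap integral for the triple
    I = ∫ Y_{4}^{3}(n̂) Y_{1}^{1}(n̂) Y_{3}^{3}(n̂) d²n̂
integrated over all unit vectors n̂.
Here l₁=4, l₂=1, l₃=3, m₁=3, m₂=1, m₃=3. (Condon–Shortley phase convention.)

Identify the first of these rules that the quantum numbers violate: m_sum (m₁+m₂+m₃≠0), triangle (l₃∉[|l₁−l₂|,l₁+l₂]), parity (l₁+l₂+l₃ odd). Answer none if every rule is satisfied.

azimuthal sum: 3 + 1 + 3 = 7  ✗
3 ≤ 3 ≤ 5 (triangle on l)
L = 4 + 1 + 3 = 8 (even)

m_sum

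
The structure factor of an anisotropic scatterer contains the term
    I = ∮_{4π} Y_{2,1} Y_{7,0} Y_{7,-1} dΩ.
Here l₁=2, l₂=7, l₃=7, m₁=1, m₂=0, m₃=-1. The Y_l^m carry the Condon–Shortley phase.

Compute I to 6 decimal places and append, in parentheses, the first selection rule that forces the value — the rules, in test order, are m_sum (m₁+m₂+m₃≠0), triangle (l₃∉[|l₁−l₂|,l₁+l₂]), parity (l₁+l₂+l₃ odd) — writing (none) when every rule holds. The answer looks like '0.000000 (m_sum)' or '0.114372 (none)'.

-0.026159 (none)

Rules hold: Σm=0, L=16 even, 5≤7≤9.
N = 5·15·15 = 1125
Δ = 2!·2!·12!/17! = 1/185640
Racah Σ t=0..2: t=0:+1/2419200 t=1:−1/518400 t=2:+1/2419200 = -1/907200
⇒ 3j(2 7 7; 0 0 0)² = 56/3315, sgn +1
Racah Σ t=0..1: t=0:+1/1209600 t=1:−1/1036800 = -1/7257600
⇒ 3j(2 7 7; 1 0 -1)² = 1/2210, sgn -1
4πI² = N·(3j₀)²·(3jₘ)² = 420/48841
I = -1·√(0.00859933/4π) = -0.02615938
No selection rule forces the value: the integral is nonzero (none).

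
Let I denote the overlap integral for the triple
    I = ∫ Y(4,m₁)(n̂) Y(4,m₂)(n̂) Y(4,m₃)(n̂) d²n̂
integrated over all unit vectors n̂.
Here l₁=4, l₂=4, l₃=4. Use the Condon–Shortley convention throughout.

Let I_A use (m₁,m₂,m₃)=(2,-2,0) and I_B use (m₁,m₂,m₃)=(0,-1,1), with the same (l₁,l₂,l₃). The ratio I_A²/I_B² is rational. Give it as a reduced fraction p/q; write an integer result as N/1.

Same 4,4,4: normalisation and zero-m 3j drop out of the ratio.
A: Δ: 4! 4! 4! / 13! → 1/450450; sum: t=0:+1/384 t=1:−1/216 t=2:+1/2304 = -11/6912; 3j²(4 4 4; 2 -2 0) = Δ·Π!·Σ² = 11/1638  (sign -1)
B: Δ: 4! 4! 4! / 13! → 1/450450; sum: t=0:+1/3456 t=1:−1/144 t=2:+1/96 t=3:−1/864 = 1/384; 3j²(4 4 4; 0 -1 1) = Δ·Π!·Σ² = 9/2002  (sign -1)
I_A²/I_B² = (11/1638)/(9/2002) = 121/81

121/81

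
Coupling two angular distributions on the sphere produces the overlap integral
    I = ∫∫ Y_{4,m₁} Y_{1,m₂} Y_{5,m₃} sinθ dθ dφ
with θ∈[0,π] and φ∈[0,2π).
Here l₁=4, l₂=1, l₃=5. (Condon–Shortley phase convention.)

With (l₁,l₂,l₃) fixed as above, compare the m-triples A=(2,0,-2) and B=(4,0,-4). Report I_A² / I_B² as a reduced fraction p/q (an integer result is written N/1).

7/3

l's match ⇒ only the (l;m) 3-j factors differ between A and B.
A: triangle coeff Δ(4,1,5) = 1/495; Σ_t [0,0]: t=0:+1/1440 = 1/1440; (3j)²=7/165 [(4 1 5; 2 0 -2)], sign=-1
B: triangle coeff Δ(4,1,5) = 1/495; Σ_t [0,0]: t=0:+1/40320 = 1/40320; (3j)²=1/55 [(4 1 5; 4 0 -4)], sign=-1
I_A²/I_B² = (7/165)/(1/55) = 7/3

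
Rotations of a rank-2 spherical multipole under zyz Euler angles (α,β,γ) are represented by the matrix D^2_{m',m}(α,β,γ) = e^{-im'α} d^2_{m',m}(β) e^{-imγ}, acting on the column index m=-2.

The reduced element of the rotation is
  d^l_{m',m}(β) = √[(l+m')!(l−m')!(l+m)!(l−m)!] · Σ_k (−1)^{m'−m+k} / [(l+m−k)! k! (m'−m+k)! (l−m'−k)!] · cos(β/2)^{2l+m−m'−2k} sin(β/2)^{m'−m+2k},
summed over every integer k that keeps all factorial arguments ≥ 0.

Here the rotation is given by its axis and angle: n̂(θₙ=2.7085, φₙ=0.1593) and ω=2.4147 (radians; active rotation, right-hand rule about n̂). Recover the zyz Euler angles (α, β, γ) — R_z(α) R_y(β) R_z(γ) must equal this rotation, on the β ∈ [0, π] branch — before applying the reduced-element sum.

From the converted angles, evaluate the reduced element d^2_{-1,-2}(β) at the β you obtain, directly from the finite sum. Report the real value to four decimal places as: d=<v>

d=-0.6106

Axis–angle → zyz. n̂ = (sinθₙcosφₙ, sinθₙsinφₙ, cosθₙ) = (+0.414366, +0.066573, -0.907672), ω = 2.4147.
R = I cosω + sinω [n̂]ₓ + (1−cosω) n̂n̂ᵀ gives
  R = [-0.447243, +0.651393, -0.612912; -0.554996, -0.739499, -0.380947; -0.701394, +0.169788, +0.692256]
β = atan2(√(R₁₃²+R₂₃²), R₃₃) = 0.806186; α = atan2(R₂₃, R₁₃) mod 2π = 3.697696; γ = atan2(R₃₂, −R₃₁) mod 2π = 0.237504
d^2_{-1,-2}(β=0.8062) via the finite sum:
Half-angle: c=0.919852, s=0.392265. N=√(1·6·1·24)=12.000000
k∈{0} keeps every argument non-negative
  k=0: (−1)^1·12.0000/(6)·0.9199^3·0.3923^1 = -0.610610
d^2_{-1,-2}(0.8062) = -0.610610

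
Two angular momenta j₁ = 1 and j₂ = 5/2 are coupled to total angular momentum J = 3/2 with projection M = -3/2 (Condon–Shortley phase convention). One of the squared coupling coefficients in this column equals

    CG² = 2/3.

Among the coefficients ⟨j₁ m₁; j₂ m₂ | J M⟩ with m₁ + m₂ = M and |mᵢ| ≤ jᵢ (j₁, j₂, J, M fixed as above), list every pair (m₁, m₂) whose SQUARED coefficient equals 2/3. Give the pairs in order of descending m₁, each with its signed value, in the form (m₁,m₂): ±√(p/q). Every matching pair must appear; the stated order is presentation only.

(1,-5/2): +√(2/3)

Admissible pairs with m₁+m₂ = M = -3/2: (-1,-1/2), (0,-3/2), (1,-5/2)
  (m₁,m₂)=(1,-5/2): CG² = 2/3, CG = +√(2/3)   ← matches the target
  (m₁,m₂)=(0,-3/2): CG² = 4/15, CG = −√(4/15)
  (m₁,m₂)=(-1,-1/2): CG² = 1/15, CG = +√(1/15)
Pairs with CG² = 2/3: (1,-5/2): +√(2/3)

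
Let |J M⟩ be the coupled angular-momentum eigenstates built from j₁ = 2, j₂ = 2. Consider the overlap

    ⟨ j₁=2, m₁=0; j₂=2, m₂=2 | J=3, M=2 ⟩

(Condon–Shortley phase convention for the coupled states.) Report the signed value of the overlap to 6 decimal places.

j₁+j₂−J=1  J+j₁−j₂=3  J−j₁+j₂=3  j₁+j₂+J+1=8
(j₁±m₁, j₂±m₂, J±M) = (2,2,4,0,5,1)
P² = 72
sum k=1..1:
  [1] −1/12 = -1/12
S = -1/12
C² = P²·S² = 1/2 ; C = -0.707107

-0.707107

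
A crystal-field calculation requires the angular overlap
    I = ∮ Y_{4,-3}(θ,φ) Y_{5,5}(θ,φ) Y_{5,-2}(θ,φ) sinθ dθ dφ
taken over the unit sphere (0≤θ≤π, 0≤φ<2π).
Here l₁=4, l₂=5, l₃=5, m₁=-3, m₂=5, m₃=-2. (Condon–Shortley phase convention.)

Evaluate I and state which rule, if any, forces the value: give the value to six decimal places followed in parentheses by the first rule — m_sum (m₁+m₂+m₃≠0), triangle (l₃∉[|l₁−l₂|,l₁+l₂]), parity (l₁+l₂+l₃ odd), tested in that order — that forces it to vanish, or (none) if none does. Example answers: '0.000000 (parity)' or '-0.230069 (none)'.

0.140629 (none)

m-sum 0 ✓  L=14 even ✓  1≤5≤9 ✓
Π(2lᵢ+1) = 9×11×11 = 1089
triangle coeff Δ(4,5,5) = 1/3153150
Σ_t [0,4]: t=0:+1/69120 t=1:−1/1728 t=2:+1/576 t=3:−1/1728 t=4:+1/69120 = 7/11520
(3j)²=2/143 [(4 5 5; 0 0 0)], sign=-1
Σ_t [4,4]: t=4:+1/103680 = 1/103680
(3j)²=7/429 [(4 5 5; -3 5 -2)], sign=-1
⇒ 4πI² = 42/169
I = (+1)√(42/169/(4π)) = 0.14062948
No selection rule forces the value: the integral is nonzero (none).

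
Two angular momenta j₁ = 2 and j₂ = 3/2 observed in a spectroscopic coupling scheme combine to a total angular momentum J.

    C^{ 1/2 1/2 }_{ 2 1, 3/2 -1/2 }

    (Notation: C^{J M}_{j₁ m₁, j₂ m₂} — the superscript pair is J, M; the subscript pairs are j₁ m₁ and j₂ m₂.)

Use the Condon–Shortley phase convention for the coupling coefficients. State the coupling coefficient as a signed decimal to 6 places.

j₁+j₂−J=3  J+j₁−j₂=1  J−j₁+j₂=0  j₁+j₂+J+1=5
(j₁±m₁, j₂±m₂, J±M) = (3,1,1,2,1,0)
P² = 6/5
sum k=1..1:
  [1] −1/2 = -1/2
S = -1/2
C² = P²·S² = 3/10 ; C = -0.547723

-0.547723  (= −√(3/10))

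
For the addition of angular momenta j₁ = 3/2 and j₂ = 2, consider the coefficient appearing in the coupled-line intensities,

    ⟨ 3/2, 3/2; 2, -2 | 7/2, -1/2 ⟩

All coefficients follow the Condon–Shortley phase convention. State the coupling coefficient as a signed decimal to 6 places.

+√(1/35) = +0.169031

j₁+j₂−J=0  J+j₁−j₂=3  J−j₁+j₂=4  j₁+j₂+J+1=8
(j₁±m₁, j₂±m₂, J±M) = (3,0,0,4,3,4)
P² = 20736/35
sum k=0..0:
  [0] +1/144 = 1/144
S = 1/144
C² = P²·S² = 1/35 ; C = +0.169031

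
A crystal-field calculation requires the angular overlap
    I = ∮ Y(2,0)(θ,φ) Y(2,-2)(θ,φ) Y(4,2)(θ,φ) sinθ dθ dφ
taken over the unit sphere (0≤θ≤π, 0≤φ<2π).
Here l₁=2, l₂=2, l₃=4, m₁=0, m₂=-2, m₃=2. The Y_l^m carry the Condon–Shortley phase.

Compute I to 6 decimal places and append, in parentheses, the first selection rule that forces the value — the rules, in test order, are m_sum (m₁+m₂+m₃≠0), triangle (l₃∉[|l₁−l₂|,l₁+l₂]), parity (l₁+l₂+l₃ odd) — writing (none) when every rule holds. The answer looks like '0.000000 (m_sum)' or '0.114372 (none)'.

Checks pass: Σm=0; 8 even; l₃=4∈[0,4].
(2·2+1)(2·2+1)(2·4+1) = 225
Δ: 0! 4! 4! / 9! → 1/630
sum: t=0:+1/16 = 1/16
3j²(2 2 4; 0 0 0) = Δ·Π!·Σ² = 2/35  (sign +1)
sum: t=0:+1/96 = 1/96
3j²(2 2 4; 0 -2 2) = Δ·Π!·Σ² = 1/42  (sign +1)
combine: 4πI² = 225·2/35·1/42 = 15/49
take √, sign +1: I = 0.15607835
No selection rule forces the value: the integral is nonzero (none).

0.156078 (none)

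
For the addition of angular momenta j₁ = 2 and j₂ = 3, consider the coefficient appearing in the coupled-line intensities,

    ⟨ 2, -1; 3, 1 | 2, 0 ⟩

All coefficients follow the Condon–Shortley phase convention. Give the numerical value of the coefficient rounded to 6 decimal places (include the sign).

+0.377964  (= +√(1/7))

√[5·3!1!3!/8! · 1!3!4!2!2!2!] = √(36/7)
  +(−1)^2/∏(2,1,1,2,0,1)! = 1/4  (running 1/4)
  +(−1)^3/∏(3,0,0,1,1,2)! = -1/12  (running 1/6)
⟨..|..⟩ = √(36/7)·(1/6) = +0.377964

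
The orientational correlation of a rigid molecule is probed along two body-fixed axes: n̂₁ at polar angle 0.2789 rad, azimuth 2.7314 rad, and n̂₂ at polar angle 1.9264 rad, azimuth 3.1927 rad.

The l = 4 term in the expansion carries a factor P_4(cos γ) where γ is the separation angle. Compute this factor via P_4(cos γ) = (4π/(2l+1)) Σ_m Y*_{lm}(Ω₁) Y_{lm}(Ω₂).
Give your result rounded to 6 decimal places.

Term-by-term m-sum for l=4 (normalisation 4π/9 = 1.396263):
  m=-4: Y*=-0.00018 - 0.00254j  Y=0.33464 - 0.06938j  product -0.00024 - 0.00084j
  m=-3: Y*=-0.00838 + 0.02367j  Y=0.35479 - 0.05483j  product -0.00167 + 0.00886j
  m=-2: Y*=0.09456 - 0.10142j  Y=-0.04431 + 0.00454j  product -0.00373 + 0.00492j
  m=-1: Y*=-0.39837 + 0.17323j  Y=-0.33177 + 0.01697j  product 0.12923 - 0.06423j
  m=+0: Y*=0.54686 + 0.00000j  Y=-0.01292 + 0.00000j  product -0.00707 + 0.00000j
  m=+1: Y*=0.39837 + 0.17323j  Y=0.33177 + 0.01697j  product 0.12923 + 0.06423j
  m=+2: Y*=0.09456 + 0.10142j  Y=-0.04431 - 0.00454j  product -0.00373 - 0.00492j
  m=+3: Y*=0.00838 + 0.02367j  Y=-0.35479 - 0.05483j  product -0.00167 - 0.00886j
  m=+4: Y*=-0.00018 + 0.00254j  Y=0.33464 + 0.06938j  product -0.00024 + 0.00084j
Σ over m = 0.24011 + 0.00000j; ×(4π/9) → 0.33525 + 0.00000j. Real part: 0.335252

0.335252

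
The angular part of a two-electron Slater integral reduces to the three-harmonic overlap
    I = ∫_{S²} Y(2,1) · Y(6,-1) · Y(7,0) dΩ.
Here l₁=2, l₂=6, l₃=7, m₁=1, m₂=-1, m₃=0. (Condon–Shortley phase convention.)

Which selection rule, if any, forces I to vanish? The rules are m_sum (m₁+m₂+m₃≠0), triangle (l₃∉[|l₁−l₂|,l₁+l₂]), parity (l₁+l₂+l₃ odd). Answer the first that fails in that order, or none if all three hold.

m₁+m₂+m₃ = 1 − 1 + 0 = 0  ✓
triangle: |2−6|=4 ≤ l₃=7 ≤ 2+6=8  ✓
parity: l₁+l₂+l₃ = 15 is odd  ✗

parity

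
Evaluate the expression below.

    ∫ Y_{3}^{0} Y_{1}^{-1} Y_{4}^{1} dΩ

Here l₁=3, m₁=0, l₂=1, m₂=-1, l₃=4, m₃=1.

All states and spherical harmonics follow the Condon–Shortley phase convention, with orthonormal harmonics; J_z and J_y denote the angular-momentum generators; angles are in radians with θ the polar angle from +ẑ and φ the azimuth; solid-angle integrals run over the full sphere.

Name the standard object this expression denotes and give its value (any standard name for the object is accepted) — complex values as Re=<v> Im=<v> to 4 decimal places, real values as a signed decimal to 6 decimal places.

This is a Gaunt coefficient — the integral of a triple product of spherical harmonics over the sphere.
Rules hold: Σm=0, L=8 even, 2≤4≤4.
N = 7·3·9 = 189
Δ = 0!·6!·2!/9! = 1/252
Racah Σ t=0..0: t=0:+1/36 = 1/36
⇒ 3j(3 1 4; 0 0 0)² = 4/63, sgn +1
Racah Σ t=0..0: t=0:+1/72 = 1/72
⇒ 3j(3 1 4; 0 -1 1)² = 5/126, sgn -1
4πI² = N·(3j₀)²·(3jₘ)² = 10/21
I = -1·√(0.47619/4π) = -0.19466390

Gaunt coefficient, -0.194664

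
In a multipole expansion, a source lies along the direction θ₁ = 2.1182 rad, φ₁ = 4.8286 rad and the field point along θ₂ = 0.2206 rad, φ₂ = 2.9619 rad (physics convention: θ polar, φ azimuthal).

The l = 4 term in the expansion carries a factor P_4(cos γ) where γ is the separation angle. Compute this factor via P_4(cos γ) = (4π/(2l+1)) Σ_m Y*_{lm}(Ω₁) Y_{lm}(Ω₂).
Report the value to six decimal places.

-0.373356

Summing Y*_{l m}(θ₁,φ₁)·Y_{l m}(θ₂,φ₂) over m ∈ [−4, 4]; prefactor 4π/(2·4+1) = 1.396263:
  m=-4: Y*=+0.210288+0.105459i  Y=+0.000764+0.000668i  product +0.000090+0.000221i
  m=-3: Y*=+0.138552-0.381180i  Y=-0.010981-0.006569i  product -0.004025+0.003276i
  m=-2: Y*=-0.212718-0.050350i  Y=+0.084937+0.031911i  product -0.016461-0.011065i
  m=-1: Y*=+0.026908-0.230500i  Y=-0.364225-0.066162i  product -0.025051+0.082174i
  m=+0: Y*=-0.270638-0.000000i  Y=+0.652172+0.000000i  product -0.176502-0.000000i
  m=+1: Y*=-0.026908-0.230500i  Y=+0.364225-0.066162i  product -0.025051-0.082174i
  m=+2: Y*=-0.212718+0.050350i  Y=+0.084937-0.031911i  product -0.016461+0.011065i
  m=+3: Y*=-0.138552-0.381180i  Y=+0.010981-0.006569i  product -0.004025-0.003276i
  m=+4: Y*=+0.210288-0.105459i  Y=+0.000764-0.000668i  product +0.000090-0.000221i
Accumulated sum -0.267396-0.000000i; after 4π/(2l+1) scaling, -0.373356-0.000000i ⇒ P_4 = -0.373356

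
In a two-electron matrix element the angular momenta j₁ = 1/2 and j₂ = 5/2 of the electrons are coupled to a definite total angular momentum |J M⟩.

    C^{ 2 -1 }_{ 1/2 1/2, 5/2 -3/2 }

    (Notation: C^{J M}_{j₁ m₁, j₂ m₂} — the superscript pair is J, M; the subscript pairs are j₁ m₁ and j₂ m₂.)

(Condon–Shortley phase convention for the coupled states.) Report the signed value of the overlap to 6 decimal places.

+√(2/3) ≈ +0.816497

√[5·1!0!4!/6! · 1!0!1!4!1!3!] = √(24)
  +(−1)^0/∏(0,1,0,1,0,3)! = 1/6  (running 1/6)
⟨..|..⟩ = √(24)·(1/6) = +0.816497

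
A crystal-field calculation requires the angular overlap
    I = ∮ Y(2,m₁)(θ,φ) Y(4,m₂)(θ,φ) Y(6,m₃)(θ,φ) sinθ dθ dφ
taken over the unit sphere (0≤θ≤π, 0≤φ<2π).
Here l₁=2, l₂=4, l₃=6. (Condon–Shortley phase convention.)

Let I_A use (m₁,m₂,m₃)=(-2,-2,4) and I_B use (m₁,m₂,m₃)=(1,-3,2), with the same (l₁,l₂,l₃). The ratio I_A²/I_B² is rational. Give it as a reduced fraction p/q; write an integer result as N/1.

105/16

l's match ⇒ only the (l;m) 3-j factors differ between A and B.
A: triangle coeff Δ(2,4,6) = 1/6435; Σ_t [0,0]: t=0:+1/34560 = 1/34560; (3j)²=14/429 [(2 4 6; -2 -2 4)], sign=+1
B: triangle coeff Δ(2,4,6) = 1/6435; Σ_t [0,0]: t=0:+1/30240 = 1/30240; (3j)²=32/6435 [(2 4 6; 1 -3 2)], sign=+1
I_A²/I_B² = (14/429)/(32/6435) = 105/16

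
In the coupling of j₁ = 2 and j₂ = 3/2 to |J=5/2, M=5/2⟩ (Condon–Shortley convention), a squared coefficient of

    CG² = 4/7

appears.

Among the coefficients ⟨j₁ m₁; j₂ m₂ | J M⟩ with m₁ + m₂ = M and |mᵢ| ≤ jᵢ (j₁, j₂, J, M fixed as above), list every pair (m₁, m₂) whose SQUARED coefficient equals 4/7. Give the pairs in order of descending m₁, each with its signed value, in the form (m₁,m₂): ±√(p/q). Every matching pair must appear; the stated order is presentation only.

(2,1/2): +√(4/7)

Admissible pairs with m₁+m₂ = M = 5/2: (1,3/2), (2,1/2)
  (m₁,m₂)=(2,1/2): CG² = 4/7, CG = +√(4/7)   ← matches the target
  (m₁,m₂)=(1,3/2): CG² = 3/7, CG = −√(3/7)
Pairs with CG² = 4/7: (2,1/2): +√(4/7)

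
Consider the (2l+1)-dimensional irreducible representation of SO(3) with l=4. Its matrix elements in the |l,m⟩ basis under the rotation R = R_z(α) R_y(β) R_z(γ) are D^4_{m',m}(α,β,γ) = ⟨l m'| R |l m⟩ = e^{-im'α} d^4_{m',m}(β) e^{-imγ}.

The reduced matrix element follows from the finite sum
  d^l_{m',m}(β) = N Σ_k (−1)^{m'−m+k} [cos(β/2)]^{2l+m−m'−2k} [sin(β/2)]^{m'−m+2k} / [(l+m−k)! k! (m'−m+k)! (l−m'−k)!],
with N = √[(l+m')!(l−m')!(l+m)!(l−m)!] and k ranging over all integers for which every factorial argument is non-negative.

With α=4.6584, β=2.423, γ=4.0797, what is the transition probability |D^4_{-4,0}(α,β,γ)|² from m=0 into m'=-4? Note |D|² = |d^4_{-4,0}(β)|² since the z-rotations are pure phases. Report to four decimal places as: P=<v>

Split into d^4_{-4,0}(β=2.4230) × two z-phases.
With c≡cos(β/2)=0.351616 and s≡sin(β/2)=0.936144, N=[1·40320·24·24]^{1/2}=4819.161753
The bounds max(0,m−m')=4 and min(l+m,l−m')=4 give 1 term
  k=4: (−1)^0·4819.1618/(576)·0.3516^4·0.9361^4 = +0.098218
d^4_{-4,0}(2.4230) = +0.098218
|D^4_{-4,0}|² = |d^4_{-4,0}(β)|² = (+0.098218)² = 0.009647 (the z-rotation phases have unit modulus)

P=0.0096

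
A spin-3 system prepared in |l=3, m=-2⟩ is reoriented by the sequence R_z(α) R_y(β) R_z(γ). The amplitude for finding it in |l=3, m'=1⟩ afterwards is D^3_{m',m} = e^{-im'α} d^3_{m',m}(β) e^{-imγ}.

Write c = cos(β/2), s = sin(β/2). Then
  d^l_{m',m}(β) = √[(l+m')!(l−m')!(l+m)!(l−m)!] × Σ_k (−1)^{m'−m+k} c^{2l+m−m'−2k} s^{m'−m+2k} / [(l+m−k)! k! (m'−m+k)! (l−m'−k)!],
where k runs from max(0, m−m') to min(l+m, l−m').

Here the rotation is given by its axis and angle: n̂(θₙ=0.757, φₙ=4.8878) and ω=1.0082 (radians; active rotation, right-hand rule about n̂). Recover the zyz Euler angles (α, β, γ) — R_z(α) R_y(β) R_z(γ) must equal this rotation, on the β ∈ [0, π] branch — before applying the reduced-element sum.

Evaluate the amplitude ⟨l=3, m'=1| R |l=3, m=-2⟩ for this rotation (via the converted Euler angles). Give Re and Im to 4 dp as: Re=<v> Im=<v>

Axis–angle → zyz. n̂ = (sinθₙcosφₙ, sinθₙsinφₙ, cosθₙ) = (+0.119846, -0.676206, +0.726900), ω = 1.0082.
R = I cosω + sinω [n̂]ₓ + (1−cosω) n̂n̂ᵀ gives
  R = [+0.540086, -0.652679, -0.531335; +0.577050, +0.746746, -0.330732; +0.612634, -0.127983, +0.779936]
β = atan2(√(R₁₃²+R₂₃²), R₃₃) = 0.676233; α = atan2(R₂₃, R₁₃) mod 2π = 3.698359; γ = atan2(R₃₂, −R₃₁) mod 2π = 3.347537
D^3_{1,-2}(3.6984,0.6762,3.3475) = e^{-i·1·3.6984}·d^3_{1,-2}(0.6762)·e^{-i·-2·3.3475}. Compute d first:
With c≡cos(β/2)=0.943381 and s≡sin(β/2)=0.331711, N=[24·2·1·120]^{1/2}=75.894664
k∈{0,1} keeps every argument non-negative
  k=0: (−1)^3·75.8947/(12)·0.9434^3·0.3317^3 = -0.193807
  k=1: (−1)^4·75.8947/(24)·0.9434^1·0.3317^5 = +0.011981
d^3_{1,-2}(0.6762) = -0.193807 +0.011981 = -0.181827
D = (-0.848968+0.528444i)·(-0.181827)·(+0.916366+0.400341i) = +0.179922-0.026251i

Re=0.1799 Im=-0.0263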